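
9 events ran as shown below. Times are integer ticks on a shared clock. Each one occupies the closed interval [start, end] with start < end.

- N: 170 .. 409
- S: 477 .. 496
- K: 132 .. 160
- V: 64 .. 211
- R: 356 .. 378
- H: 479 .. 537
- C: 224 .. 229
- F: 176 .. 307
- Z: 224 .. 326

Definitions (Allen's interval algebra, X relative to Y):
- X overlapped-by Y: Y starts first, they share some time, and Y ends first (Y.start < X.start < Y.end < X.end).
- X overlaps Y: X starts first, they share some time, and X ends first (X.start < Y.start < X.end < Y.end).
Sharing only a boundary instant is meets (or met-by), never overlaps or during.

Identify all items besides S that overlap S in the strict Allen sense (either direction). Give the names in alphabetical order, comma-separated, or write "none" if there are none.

Target S = [477, 496].
C [224, 229] → before → no.
F [176, 307] → before → no.
H [479, 537] → overlapped-by → yes.
K [132, 160] → before → no.
N [170, 409] → before → no.
R [356, 378] → before → no.
V [64, 211] → before → no.
Z [224, 326] → before → no.
Result: H.

H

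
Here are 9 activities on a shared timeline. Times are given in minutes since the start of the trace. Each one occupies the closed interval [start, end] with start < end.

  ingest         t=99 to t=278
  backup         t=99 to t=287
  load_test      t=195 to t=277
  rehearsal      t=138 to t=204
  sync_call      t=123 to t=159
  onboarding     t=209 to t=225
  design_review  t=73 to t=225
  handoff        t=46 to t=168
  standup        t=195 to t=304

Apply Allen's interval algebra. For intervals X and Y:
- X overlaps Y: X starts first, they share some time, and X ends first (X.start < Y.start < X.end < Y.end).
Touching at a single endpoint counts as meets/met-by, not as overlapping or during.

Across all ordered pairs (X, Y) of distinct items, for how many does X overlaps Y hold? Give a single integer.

13

Checking all 72 ordered pairs for relation 'overlaps'; matching pairs in alphabetical order:
(backup, standup): backup overlaps standup ✓
(design_review, backup): design_review overlaps backup ✓
(design_review, ingest): design_review overlaps ingest ✓
(design_review, load_test): design_review overlaps load_test ✓
(design_review, standup): design_review overlaps standup ✓
(handoff, backup): handoff overlaps backup ✓
(handoff, design_review): handoff overlaps design_review ✓
(handoff, ingest): handoff overlaps ingest ✓
(handoff, rehearsal): handoff overlaps rehearsal ✓
(ingest, standup): ingest overlaps standup ✓
(rehearsal, load_test): rehearsal overlaps load_test ✓
(rehearsal, standup): rehearsal overlaps standup ✓
(sync_call, rehearsal): sync_call overlaps rehearsal ✓
Count: 13.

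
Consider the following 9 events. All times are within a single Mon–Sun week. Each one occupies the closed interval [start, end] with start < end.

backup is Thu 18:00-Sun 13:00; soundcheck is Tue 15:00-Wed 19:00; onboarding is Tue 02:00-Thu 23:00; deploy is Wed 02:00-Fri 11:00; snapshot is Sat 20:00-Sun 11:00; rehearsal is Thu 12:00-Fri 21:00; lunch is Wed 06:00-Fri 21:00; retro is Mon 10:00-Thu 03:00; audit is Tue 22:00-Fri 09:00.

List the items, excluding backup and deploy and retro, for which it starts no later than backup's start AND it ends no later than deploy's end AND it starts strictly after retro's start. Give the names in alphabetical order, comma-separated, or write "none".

Conditions: its start is no later than backup's start (X.start <= Thu 18:00) AND its end is no later than deploy's end (X.end <= Fri 11:00) AND its start is strictly after retro's start (X.start > Mon 10:00).
audit: start Tue 22:00 <= Thu 18:00? ✓; end Fri 09:00 <= Fri 11:00? ✓; start Tue 22:00 > Mon 10:00? ✓ → yes.
lunch: start Wed 06:00 <= Thu 18:00? ✓; end Fri 21:00 <= Fri 11:00? ✗; start Wed 06:00 > Mon 10:00? ✓ → no.
onboarding: start Tue 02:00 <= Thu 18:00? ✓; end Thu 23:00 <= Fri 11:00? ✓; start Tue 02:00 > Mon 10:00? ✓ → yes.
rehearsal: start Thu 12:00 <= Thu 18:00? ✓; end Fri 21:00 <= Fri 11:00? ✗; start Thu 12:00 > Mon 10:00? ✓ → no.
snapshot: start Sat 20:00 <= Thu 18:00? ✗; end Sun 11:00 <= Fri 11:00? ✗; start Sat 20:00 > Mon 10:00? ✓ → no.
soundcheck: start Tue 15:00 <= Thu 18:00? ✓; end Wed 19:00 <= Fri 11:00? ✓; start Tue 15:00 > Mon 10:00? ✓ → yes.
Result: audit, onboarding, soundcheck.

audit, onboarding, soundcheck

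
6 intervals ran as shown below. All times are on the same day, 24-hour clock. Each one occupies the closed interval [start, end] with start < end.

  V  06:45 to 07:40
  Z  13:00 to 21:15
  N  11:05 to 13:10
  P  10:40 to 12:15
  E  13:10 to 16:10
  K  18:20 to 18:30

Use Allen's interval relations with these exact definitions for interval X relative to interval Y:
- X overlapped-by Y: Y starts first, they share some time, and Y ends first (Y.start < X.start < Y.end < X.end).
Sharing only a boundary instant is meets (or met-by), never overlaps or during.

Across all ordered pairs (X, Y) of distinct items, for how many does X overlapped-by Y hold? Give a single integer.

Checking all 30 ordered pairs for relation 'overlapped-by'; matching pairs in alphabetical order:
(N, P): N overlapped-by P ✓
(Z, N): Z overlapped-by N ✓
Count: 2.

2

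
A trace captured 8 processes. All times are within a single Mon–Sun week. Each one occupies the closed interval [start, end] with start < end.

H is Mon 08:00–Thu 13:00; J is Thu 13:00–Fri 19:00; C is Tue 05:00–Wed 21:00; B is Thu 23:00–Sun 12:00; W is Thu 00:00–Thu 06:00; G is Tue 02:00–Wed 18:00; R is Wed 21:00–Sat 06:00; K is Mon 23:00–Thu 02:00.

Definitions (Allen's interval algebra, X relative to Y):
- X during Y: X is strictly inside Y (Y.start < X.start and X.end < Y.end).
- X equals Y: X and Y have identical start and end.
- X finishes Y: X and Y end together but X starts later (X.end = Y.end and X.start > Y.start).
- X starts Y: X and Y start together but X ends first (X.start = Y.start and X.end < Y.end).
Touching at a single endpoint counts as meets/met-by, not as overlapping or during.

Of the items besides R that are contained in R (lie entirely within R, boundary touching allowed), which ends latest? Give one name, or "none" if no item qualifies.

J

Target R = [Wed 21:00, Sat 06:00].
B [Thu 23:00, Sun 12:00] → overlapped-by → excluded.
C [Tue 05:00, Wed 21:00] → meets → excluded.
G [Tue 02:00, Wed 18:00] → before → excluded.
H [Mon 08:00, Thu 13:00] → overlaps → excluded.
J [Thu 13:00, Fri 19:00] → during → candidate.
K [Mon 23:00, Thu 02:00] → overlaps → excluded.
W [Thu 00:00, Thu 06:00] → during → candidate.
Among candidates, latest end is Fri 19:00 → J.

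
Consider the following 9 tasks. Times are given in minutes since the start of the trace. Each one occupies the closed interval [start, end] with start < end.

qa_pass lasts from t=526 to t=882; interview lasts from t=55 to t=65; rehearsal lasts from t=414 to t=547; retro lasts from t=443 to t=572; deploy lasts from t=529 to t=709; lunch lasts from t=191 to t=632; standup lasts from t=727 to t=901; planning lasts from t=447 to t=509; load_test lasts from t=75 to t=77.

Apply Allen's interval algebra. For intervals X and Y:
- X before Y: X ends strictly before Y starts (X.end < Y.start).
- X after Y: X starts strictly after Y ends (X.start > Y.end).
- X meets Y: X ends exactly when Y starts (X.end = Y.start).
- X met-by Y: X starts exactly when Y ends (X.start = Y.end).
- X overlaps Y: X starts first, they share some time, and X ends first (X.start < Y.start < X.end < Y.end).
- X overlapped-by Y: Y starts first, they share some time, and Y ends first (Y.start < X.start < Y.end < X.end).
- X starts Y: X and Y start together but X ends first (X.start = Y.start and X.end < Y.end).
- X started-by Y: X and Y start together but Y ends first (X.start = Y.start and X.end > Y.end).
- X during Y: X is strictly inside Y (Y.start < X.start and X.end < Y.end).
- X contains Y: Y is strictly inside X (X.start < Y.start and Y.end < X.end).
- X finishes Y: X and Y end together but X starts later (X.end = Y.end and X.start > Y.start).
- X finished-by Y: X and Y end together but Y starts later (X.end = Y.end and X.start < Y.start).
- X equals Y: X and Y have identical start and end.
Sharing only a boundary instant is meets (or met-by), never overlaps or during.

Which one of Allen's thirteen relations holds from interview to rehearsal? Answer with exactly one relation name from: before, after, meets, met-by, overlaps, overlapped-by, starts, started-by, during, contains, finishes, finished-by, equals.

before

interview = [t=55, t=65]; rehearsal = [t=414, t=547].
Compare endpoints: interview.start < rehearsal.start, interview.start < rehearsal.end, interview.end < rehearsal.start, interview.end < rehearsal.end.
That pattern is 'before'.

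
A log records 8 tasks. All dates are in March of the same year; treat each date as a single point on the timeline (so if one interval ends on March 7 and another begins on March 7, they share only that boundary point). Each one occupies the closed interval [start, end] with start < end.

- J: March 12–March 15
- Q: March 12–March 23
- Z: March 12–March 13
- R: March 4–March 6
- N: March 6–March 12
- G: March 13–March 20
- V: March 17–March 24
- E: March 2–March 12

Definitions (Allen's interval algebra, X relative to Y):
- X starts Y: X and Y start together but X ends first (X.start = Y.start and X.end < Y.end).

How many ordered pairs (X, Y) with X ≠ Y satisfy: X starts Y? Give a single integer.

Checking all 56 ordered pairs for relation 'starts'; matching pairs in alphabetical order:
(J, Q): J starts Q ✓
(Z, J): Z starts J ✓
(Z, Q): Z starts Q ✓
Count: 3.

3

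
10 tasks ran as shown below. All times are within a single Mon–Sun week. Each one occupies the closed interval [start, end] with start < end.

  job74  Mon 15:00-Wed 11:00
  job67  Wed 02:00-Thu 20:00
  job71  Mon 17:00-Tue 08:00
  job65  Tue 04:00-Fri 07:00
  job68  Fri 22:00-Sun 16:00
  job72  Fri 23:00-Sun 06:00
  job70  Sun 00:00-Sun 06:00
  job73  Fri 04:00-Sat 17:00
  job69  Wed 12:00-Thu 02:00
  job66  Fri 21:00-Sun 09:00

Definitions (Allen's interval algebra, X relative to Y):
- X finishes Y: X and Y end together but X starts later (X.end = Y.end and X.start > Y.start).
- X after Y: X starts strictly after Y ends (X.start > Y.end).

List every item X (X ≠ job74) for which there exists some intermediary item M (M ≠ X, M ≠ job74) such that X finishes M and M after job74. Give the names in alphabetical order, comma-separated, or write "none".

Target job74 = [Mon 15:00, Wed 11:00].
Intermediaries M with M after job74: job66, job68, job69, job70, job72, job73.
Via job66 — items with X finishes job66: none.
Via job68 — items with X finishes job68: none.
Via job69 — items with X finishes job69: none.
Via job70 — items with X finishes job70: none.
Via job72 — items with X finishes job72: job70.
Via job73 — items with X finishes job73: none.
Union: job70.

job70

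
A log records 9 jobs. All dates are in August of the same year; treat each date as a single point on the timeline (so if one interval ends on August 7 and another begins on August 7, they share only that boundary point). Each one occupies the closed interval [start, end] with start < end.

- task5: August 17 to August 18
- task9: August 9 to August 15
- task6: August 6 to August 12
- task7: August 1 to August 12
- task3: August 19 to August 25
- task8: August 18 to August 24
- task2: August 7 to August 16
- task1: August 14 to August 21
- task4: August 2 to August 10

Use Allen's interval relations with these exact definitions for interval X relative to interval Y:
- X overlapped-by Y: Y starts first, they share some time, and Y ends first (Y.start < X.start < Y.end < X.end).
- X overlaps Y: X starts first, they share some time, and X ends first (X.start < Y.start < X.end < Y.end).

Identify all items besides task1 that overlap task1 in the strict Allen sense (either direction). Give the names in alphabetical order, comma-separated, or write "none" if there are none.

Target task1 = [August 14, August 21].
task2 [August 7, August 16] → overlaps → yes.
task3 [August 19, August 25] → overlapped-by → yes.
task4 [August 2, August 10] → before → no.
task5 [August 17, August 18] → during → no.
task6 [August 6, August 12] → before → no.
task7 [August 1, August 12] → before → no.
task8 [August 18, August 24] → overlapped-by → yes.
task9 [August 9, August 15] → overlaps → yes.
Result: task2, task3, task8, task9.

task2, task3, task8, task9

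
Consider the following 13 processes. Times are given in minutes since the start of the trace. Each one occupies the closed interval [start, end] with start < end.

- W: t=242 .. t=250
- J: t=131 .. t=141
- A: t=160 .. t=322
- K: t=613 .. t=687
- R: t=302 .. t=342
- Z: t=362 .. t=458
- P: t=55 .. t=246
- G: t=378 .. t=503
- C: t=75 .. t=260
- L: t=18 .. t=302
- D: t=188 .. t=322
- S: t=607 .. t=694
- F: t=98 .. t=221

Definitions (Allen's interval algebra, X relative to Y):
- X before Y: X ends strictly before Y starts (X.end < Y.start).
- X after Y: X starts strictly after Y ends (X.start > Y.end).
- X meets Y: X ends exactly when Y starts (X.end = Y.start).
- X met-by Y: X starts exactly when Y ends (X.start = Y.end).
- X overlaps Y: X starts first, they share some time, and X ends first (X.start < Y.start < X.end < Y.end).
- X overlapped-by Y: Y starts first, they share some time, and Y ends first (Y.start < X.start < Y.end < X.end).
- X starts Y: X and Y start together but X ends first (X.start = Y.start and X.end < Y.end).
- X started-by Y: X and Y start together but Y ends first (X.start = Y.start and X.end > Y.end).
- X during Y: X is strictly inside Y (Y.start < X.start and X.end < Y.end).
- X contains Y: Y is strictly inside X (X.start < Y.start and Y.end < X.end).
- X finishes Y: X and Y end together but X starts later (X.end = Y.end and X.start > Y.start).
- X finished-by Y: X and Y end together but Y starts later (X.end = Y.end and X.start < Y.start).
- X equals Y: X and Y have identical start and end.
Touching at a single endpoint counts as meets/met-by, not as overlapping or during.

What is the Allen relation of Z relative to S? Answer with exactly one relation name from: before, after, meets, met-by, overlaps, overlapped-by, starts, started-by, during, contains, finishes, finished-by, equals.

Z = [t=362, t=458]; S = [t=607, t=694].
Compare endpoints: Z.start < S.start, Z.start < S.end, Z.end < S.start, Z.end < S.end.
That pattern is 'before'.

before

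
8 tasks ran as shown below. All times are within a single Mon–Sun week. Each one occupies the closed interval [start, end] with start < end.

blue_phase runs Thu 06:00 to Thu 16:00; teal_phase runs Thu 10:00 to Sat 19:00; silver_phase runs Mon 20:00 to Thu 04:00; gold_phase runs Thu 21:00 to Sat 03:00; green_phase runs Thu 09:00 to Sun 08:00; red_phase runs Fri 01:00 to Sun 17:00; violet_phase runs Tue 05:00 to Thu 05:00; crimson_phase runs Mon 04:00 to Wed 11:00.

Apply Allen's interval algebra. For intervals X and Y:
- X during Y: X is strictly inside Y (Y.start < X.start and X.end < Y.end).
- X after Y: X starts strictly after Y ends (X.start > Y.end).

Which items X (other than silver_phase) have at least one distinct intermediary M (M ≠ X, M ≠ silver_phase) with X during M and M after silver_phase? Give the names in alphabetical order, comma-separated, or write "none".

Target silver_phase = [Mon 20:00, Thu 04:00].
Intermediaries M with M after silver_phase: blue_phase, gold_phase, green_phase, red_phase, teal_phase.
Via blue_phase — items with X during blue_phase: none.
Via gold_phase — items with X during gold_phase: none.
Via green_phase — items with X during green_phase: gold_phase, teal_phase.
Via red_phase — items with X during red_phase: none.
Via teal_phase — items with X during teal_phase: gold_phase.
Union: gold_phase, teal_phase.

gold_phase, teal_phase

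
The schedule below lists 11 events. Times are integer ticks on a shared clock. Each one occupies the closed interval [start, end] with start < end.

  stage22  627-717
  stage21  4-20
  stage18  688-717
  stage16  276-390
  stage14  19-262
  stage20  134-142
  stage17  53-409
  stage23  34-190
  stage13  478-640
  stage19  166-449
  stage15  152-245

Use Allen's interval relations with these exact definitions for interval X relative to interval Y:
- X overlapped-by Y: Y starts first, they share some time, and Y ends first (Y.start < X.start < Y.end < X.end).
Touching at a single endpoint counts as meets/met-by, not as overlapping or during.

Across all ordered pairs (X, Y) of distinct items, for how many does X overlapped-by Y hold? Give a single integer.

9

Checking all 110 ordered pairs for relation 'overlapped-by'; matching pairs in alphabetical order:
(stage14, stage21): stage14 overlapped-by stage21 ✓
(stage15, stage23): stage15 overlapped-by stage23 ✓
(stage17, stage14): stage17 overlapped-by stage14 ✓
(stage17, stage23): stage17 overlapped-by stage23 ✓
(stage19, stage14): stage19 overlapped-by stage14 ✓
(stage19, stage15): stage19 overlapped-by stage15 ✓
(stage19, stage17): stage19 overlapped-by stage17 ✓
(stage19, stage23): stage19 overlapped-by stage23 ✓
(stage22, stage13): stage22 overlapped-by stage13 ✓
Count: 9.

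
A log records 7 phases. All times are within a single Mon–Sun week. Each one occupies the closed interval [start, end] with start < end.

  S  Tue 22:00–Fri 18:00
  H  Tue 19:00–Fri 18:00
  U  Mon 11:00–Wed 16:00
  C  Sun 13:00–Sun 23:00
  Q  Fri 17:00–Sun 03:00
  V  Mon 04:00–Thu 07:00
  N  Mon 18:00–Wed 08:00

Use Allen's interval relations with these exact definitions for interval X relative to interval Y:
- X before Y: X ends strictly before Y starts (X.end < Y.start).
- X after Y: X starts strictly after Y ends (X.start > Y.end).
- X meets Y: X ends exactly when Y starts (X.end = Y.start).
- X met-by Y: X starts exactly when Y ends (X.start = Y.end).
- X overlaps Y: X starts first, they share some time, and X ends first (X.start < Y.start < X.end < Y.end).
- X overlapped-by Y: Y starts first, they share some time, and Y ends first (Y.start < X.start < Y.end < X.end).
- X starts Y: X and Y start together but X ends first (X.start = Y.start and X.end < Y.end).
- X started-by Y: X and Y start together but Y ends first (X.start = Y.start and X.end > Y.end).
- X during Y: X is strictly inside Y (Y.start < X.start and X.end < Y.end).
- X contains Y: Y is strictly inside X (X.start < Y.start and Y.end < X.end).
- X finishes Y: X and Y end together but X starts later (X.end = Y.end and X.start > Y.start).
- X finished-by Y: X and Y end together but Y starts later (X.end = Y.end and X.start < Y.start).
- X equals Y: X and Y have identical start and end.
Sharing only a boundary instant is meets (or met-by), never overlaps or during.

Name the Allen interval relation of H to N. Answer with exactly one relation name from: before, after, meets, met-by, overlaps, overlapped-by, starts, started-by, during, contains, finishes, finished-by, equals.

overlapped-by

H = [Tue 19:00, Fri 18:00]; N = [Mon 18:00, Wed 08:00].
Compare endpoints: H.start > N.start, H.start < N.end, H.end > N.start, H.end > N.end.
That pattern is 'overlapped-by'.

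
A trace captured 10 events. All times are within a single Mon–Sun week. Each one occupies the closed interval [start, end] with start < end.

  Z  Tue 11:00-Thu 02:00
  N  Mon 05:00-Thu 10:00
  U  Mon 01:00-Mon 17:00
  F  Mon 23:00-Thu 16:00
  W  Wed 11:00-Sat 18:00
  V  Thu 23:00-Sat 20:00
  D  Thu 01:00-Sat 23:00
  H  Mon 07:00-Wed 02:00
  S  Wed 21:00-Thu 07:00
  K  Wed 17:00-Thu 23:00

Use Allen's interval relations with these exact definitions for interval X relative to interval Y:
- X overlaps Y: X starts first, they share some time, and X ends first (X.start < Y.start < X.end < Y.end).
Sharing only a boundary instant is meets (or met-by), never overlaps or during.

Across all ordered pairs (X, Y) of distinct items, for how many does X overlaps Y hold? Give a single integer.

Checking all 90 ordered pairs for relation 'overlaps'; matching pairs in alphabetical order:
(F, D): F overlaps D ✓
(F, K): F overlaps K ✓
(F, W): F overlaps W ✓
(H, F): H overlaps F ✓
(H, Z): H overlaps Z ✓
(K, D): K overlaps D ✓
(N, D): N overlaps D ✓
(N, F): N overlaps F ✓
(N, K): N overlaps K ✓
(N, W): N overlaps W ✓
(S, D): S overlaps D ✓
(U, H): U overlaps H ✓
(U, N): U overlaps N ✓
(W, D): W overlaps D ✓
(W, V): W overlaps V ✓
(Z, D): Z overlaps D ✓
(Z, K): Z overlaps K ✓
(Z, S): Z overlaps S ✓
(Z, W): Z overlaps W ✓
Count: 19.

19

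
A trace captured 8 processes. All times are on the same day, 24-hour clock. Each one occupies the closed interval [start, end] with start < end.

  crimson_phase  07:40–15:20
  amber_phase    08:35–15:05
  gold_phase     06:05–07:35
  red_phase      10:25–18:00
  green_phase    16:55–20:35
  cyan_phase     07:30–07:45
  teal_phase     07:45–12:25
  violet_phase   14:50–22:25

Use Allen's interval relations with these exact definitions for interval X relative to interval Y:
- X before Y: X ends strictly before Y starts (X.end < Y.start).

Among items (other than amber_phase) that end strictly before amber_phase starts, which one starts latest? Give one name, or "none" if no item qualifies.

Target amber_phase = [08:35, 15:05].
crimson_phase [07:40, 15:20] → contains → excluded.
cyan_phase [07:30, 07:45] → before → candidate.
gold_phase [06:05, 07:35] → before → candidate.
green_phase [16:55, 20:35] → after → excluded.
red_phase [10:25, 18:00] → overlapped-by → excluded.
teal_phase [07:45, 12:25] → overlaps → excluded.
violet_phase [14:50, 22:25] → overlapped-by → excluded.
Among candidates, latest start is 07:30 → cyan_phase.

cyan_phase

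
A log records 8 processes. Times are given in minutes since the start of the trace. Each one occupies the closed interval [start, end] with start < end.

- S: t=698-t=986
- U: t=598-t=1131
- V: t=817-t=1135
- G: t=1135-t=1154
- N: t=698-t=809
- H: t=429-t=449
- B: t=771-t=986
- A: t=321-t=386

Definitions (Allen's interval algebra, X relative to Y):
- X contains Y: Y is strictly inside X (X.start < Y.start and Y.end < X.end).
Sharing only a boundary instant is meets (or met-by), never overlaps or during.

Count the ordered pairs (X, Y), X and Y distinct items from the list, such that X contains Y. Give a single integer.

Checking all 56 ordered pairs for relation 'contains'; matching pairs in alphabetical order:
(U, B): U contains B ✓
(U, N): U contains N ✓
(U, S): U contains S ✓
Count: 3.

3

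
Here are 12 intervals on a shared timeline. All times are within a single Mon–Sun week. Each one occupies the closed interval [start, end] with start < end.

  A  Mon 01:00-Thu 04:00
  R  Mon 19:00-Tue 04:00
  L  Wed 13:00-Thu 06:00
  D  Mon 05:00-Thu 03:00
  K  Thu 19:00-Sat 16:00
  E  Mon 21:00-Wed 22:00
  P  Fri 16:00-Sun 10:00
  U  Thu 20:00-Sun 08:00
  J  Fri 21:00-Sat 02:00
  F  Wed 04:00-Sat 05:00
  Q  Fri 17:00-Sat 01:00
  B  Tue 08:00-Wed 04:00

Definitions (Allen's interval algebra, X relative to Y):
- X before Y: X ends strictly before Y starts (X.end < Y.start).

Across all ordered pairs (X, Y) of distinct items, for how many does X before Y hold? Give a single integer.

34

Checking all 132 ordered pairs for relation 'before'; matching pairs in alphabetical order:
(A, J): A before J ✓
(A, K): A before K ✓
(A, P): A before P ✓
(A, Q): A before Q ✓
(A, U): A before U ✓
(B, J): B before J ✓
(B, K): B before K ✓
(B, L): B before L ✓
(B, P): B before P ✓
(B, Q): B before Q ✓
(B, U): B before U ✓
(D, J): D before J ✓
(D, K): D before K ✓
(D, P): D before P ✓
(D, Q): D before Q ✓
(D, U): D before U ✓
(E, J): E before J ✓
(E, K): E before K ✓
(E, P): E before P ✓
(E, Q): E before Q ✓
(E, U): E before U ✓
(L, J): L before J ✓
(L, K): L before K ✓
(L, P): L before P ✓
... plus 10 further pairs not listed.
Count: 34.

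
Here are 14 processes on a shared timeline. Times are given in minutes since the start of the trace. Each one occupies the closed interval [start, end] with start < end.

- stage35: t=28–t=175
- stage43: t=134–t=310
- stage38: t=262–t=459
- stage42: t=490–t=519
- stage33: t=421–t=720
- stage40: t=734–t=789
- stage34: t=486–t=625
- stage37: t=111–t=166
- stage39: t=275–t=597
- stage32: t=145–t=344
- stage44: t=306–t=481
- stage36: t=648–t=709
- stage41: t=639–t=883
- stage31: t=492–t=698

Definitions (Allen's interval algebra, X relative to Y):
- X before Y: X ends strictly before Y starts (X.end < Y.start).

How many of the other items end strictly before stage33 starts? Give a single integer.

4

Target stage33 = [t=421, t=720].
stage31 [t=492, t=698] → during → no.
stage32 [t=145, t=344] → before → counts.
stage34 [t=486, t=625] → during → no.
stage35 [t=28, t=175] → before → counts.
stage36 [t=648, t=709] → during → no.
stage37 [t=111, t=166] → before → counts.
stage38 [t=262, t=459] → overlaps → no.
stage39 [t=275, t=597] → overlaps → no.
stage40 [t=734, t=789] → after → no.
stage41 [t=639, t=883] → overlapped-by → no.
stage42 [t=490, t=519] → during → no.
stage43 [t=134, t=310] → before → counts.
stage44 [t=306, t=481] → overlaps → no.
Total: 4.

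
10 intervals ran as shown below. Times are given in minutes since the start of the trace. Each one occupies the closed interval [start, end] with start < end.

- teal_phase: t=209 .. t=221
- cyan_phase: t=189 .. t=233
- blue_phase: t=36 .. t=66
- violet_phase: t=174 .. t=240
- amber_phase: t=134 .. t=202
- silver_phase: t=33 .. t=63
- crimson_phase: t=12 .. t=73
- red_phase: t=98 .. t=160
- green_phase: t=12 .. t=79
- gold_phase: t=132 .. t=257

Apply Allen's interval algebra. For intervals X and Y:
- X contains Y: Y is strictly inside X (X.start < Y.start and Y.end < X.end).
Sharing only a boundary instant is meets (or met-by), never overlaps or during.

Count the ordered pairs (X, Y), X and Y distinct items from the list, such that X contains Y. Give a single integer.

11

Checking all 90 ordered pairs for relation 'contains'; matching pairs in alphabetical order:
(crimson_phase, blue_phase): crimson_phase contains blue_phase ✓
(crimson_phase, silver_phase): crimson_phase contains silver_phase ✓
(cyan_phase, teal_phase): cyan_phase contains teal_phase ✓
(gold_phase, amber_phase): gold_phase contains amber_phase ✓
(gold_phase, cyan_phase): gold_phase contains cyan_phase ✓
(gold_phase, teal_phase): gold_phase contains teal_phase ✓
(gold_phase, violet_phase): gold_phase contains violet_phase ✓
(green_phase, blue_phase): green_phase contains blue_phase ✓
(green_phase, silver_phase): green_phase contains silver_phase ✓
(violet_phase, cyan_phase): violet_phase contains cyan_phase ✓
(violet_phase, teal_phase): violet_phase contains teal_phase ✓
Count: 11.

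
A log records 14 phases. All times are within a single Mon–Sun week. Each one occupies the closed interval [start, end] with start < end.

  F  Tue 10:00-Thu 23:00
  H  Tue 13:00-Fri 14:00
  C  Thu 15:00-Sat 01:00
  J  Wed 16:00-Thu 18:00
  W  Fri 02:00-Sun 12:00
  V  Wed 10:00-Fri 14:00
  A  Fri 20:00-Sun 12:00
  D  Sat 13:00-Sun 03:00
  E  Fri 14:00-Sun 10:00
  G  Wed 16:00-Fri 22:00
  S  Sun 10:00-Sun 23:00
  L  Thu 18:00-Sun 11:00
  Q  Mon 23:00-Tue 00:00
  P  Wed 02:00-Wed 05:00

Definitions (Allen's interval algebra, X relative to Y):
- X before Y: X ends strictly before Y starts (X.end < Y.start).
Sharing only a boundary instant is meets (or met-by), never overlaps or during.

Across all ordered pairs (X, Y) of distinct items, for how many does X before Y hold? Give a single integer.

Checking all 182 ordered pairs for relation 'before'; matching pairs in alphabetical order:
(C, D): C before D ✓
(C, S): C before S ✓
(D, S): D before S ✓
(F, A): F before A ✓
(F, D): F before D ✓
(F, E): F before E ✓
(F, S): F before S ✓
(F, W): F before W ✓
(G, D): G before D ✓
(G, S): G before S ✓
(H, A): H before A ✓
(H, D): H before D ✓
(H, S): H before S ✓
(J, A): J before A ✓
(J, D): J before D ✓
(J, E): J before E ✓
(J, S): J before S ✓
(J, W): J before W ✓
(P, A): P before A ✓
(P, C): P before C ✓
(P, D): P before D ✓
(P, E): P before E ✓
(P, G): P before G ✓
(P, J): P before J ✓
... plus 20 further pairs not listed.
Count: 44.

44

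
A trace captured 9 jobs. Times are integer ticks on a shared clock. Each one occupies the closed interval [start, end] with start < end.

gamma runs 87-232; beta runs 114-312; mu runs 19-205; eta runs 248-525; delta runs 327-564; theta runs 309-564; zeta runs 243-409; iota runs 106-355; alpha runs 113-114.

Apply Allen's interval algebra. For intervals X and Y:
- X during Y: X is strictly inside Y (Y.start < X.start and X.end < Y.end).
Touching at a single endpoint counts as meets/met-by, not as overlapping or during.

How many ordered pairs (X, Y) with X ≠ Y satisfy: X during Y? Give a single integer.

Checking all 72 ordered pairs for relation 'during'; matching pairs in alphabetical order:
(alpha, gamma): alpha during gamma ✓
(alpha, iota): alpha during iota ✓
(alpha, mu): alpha during mu ✓
(beta, iota): beta during iota ✓
Count: 4.

4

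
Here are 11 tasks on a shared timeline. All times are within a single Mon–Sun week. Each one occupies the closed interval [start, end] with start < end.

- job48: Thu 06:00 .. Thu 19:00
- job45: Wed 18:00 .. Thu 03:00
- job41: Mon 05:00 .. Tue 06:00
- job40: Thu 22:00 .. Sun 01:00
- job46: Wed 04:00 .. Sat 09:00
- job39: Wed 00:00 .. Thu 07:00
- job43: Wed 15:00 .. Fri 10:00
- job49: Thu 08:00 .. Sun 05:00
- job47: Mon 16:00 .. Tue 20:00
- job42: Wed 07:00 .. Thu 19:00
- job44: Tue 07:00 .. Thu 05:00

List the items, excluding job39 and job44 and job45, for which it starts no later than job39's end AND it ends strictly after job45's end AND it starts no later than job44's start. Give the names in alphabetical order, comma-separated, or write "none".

Conditions: its start is no later than job39's end (X.start <= Thu 07:00) AND its end is strictly after job45's end (X.end > Thu 03:00) AND its start is no later than job44's start (X.start <= Tue 07:00).
job40: start Thu 22:00 <= Thu 07:00? ✗; end Sun 01:00 > Thu 03:00? ✓; start Thu 22:00 <= Tue 07:00? ✗ → no.
job41: start Mon 05:00 <= Thu 07:00? ✓; end Tue 06:00 > Thu 03:00? ✗; start Mon 05:00 <= Tue 07:00? ✓ → no.
job42: start Wed 07:00 <= Thu 07:00? ✓; end Thu 19:00 > Thu 03:00? ✓; start Wed 07:00 <= Tue 07:00? ✗ → no.
job43: start Wed 15:00 <= Thu 07:00? ✓; end Fri 10:00 > Thu 03:00? ✓; start Wed 15:00 <= Tue 07:00? ✗ → no.
job46: start Wed 04:00 <= Thu 07:00? ✓; end Sat 09:00 > Thu 03:00? ✓; start Wed 04:00 <= Tue 07:00? ✗ → no.
job47: start Mon 16:00 <= Thu 07:00? ✓; end Tue 20:00 > Thu 03:00? ✗; start Mon 16:00 <= Tue 07:00? ✓ → no.
job48: start Thu 06:00 <= Thu 07:00? ✓; end Thu 19:00 > Thu 03:00? ✓; start Thu 06:00 <= Tue 07:00? ✗ → no.
job49: start Thu 08:00 <= Thu 07:00? ✗; end Sun 05:00 > Thu 03:00? ✓; start Thu 08:00 <= Tue 07:00? ✗ → no.
Result: none.

none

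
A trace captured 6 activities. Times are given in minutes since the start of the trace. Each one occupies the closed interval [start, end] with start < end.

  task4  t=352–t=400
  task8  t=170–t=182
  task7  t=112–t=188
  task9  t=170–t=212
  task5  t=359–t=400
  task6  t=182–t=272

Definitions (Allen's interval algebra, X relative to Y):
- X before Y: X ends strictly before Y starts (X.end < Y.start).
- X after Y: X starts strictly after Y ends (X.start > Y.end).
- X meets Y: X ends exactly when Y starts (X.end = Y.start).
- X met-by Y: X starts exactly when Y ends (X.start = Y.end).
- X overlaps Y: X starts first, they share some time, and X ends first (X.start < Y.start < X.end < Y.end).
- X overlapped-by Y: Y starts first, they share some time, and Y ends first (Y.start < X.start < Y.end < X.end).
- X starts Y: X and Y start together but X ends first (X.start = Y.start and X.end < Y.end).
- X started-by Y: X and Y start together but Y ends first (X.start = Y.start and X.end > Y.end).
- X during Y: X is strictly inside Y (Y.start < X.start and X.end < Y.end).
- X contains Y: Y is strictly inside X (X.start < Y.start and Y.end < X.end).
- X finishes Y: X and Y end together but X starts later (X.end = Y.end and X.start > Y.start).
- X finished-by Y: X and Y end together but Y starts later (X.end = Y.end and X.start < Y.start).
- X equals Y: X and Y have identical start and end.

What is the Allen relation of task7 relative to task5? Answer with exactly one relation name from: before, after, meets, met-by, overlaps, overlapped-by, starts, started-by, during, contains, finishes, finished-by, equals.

before

task7 = [t=112, t=188]; task5 = [t=359, t=400].
Compare endpoints: task7.start < task5.start, task7.start < task5.end, task7.end < task5.start, task7.end < task5.end.
That pattern is 'before'.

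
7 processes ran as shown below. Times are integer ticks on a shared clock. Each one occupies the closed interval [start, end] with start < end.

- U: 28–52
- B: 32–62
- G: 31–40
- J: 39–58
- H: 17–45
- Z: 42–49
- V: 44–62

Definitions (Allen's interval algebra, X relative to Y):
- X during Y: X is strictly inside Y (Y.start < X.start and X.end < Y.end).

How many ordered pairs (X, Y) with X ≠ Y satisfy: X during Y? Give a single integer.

6

Checking all 42 ordered pairs for relation 'during'; matching pairs in alphabetical order:
(G, H): G during H ✓
(G, U): G during U ✓
(J, B): J during B ✓
(Z, B): Z during B ✓
(Z, J): Z during J ✓
(Z, U): Z during U ✓
Count: 6.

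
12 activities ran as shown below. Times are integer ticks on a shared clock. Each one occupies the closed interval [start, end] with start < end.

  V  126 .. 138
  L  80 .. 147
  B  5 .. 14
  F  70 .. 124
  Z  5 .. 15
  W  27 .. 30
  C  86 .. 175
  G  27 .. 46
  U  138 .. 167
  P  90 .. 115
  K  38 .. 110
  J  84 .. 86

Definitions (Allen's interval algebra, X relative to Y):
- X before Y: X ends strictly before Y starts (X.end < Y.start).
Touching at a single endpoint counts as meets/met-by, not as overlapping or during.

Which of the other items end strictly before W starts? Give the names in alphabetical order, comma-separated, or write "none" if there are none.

Target W = [27, 30].
B [5, 14] → before → yes.
C [86, 175] → after → no.
F [70, 124] → after → no.
G [27, 46] → started-by → no.
J [84, 86] → after → no.
K [38, 110] → after → no.
L [80, 147] → after → no.
P [90, 115] → after → no.
U [138, 167] → after → no.
V [126, 138] → after → no.
Z [5, 15] → before → yes.
Result: B, Z.

B, Z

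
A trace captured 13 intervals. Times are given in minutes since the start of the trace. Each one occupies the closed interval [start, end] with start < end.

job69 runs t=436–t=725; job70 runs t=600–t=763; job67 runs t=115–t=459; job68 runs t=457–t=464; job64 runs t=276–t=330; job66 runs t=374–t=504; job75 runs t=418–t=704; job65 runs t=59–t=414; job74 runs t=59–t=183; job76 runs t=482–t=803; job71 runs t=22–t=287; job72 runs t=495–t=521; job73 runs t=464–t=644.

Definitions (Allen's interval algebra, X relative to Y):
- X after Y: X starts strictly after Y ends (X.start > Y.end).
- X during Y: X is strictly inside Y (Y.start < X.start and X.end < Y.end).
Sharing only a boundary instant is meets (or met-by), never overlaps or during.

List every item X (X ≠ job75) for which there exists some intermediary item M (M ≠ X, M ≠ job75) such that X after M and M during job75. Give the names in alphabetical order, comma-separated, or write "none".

Target job75 = [t=418, t=704].
Intermediaries M with M during job75: job68, job72, job73.
Via job68 — items with X after job68: job70, job72, job76.
Via job72 — items with X after job72: job70.
Via job73 — items with X after job73: none.
Union: job70, job72, job76.

job70, job72, job76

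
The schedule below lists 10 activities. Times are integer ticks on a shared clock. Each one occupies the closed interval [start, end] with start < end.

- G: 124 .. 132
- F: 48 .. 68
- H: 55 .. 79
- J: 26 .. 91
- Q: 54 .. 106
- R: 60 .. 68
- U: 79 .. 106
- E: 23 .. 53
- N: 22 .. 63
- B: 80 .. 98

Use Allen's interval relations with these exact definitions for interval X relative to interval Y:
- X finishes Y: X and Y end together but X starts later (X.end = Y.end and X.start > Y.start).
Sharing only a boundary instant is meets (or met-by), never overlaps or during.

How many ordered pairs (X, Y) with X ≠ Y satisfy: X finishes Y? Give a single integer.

2

Checking all 90 ordered pairs for relation 'finishes'; matching pairs in alphabetical order:
(R, F): R finishes F ✓
(U, Q): U finishes Q ✓
Count: 2.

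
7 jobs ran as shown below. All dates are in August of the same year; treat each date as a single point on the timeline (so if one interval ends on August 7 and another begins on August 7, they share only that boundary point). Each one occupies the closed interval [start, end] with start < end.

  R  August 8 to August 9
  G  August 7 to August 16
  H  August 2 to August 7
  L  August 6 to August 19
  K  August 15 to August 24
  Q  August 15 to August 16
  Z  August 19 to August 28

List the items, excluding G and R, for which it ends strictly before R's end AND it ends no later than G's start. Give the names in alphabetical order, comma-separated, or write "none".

H

Conditions: its end is strictly before R's end (X.end < August 9) AND its end is no later than G's start (X.end <= August 7).
H: end August 7 < August 9? ✓; end August 7 <= August 7? ✓ → yes.
K: end August 24 < August 9? ✗; end August 24 <= August 7? ✗ → no.
L: end August 19 < August 9? ✗; end August 19 <= August 7? ✗ → no.
Q: end August 16 < August 9? ✗; end August 16 <= August 7? ✗ → no.
Z: end August 28 < August 9? ✗; end August 28 <= August 7? ✗ → no.
Result: H.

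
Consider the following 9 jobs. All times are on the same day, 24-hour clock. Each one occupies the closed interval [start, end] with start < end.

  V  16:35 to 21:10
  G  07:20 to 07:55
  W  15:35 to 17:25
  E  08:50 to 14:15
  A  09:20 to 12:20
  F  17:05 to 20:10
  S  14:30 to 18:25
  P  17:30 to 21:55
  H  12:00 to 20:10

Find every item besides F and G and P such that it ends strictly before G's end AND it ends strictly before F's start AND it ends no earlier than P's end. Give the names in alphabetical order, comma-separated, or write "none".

none

Conditions: its end is strictly before G's end (X.end < 07:55) AND its end is strictly before F's start (X.end < 17:05) AND its end is no earlier than P's end (X.end >= 21:55).
A: end 12:20 < 07:55? ✗; end 12:20 < 17:05? ✓; end 12:20 >= 21:55? ✗ → no.
E: end 14:15 < 07:55? ✗; end 14:15 < 17:05? ✓; end 14:15 >= 21:55? ✗ → no.
H: end 20:10 < 07:55? ✗; end 20:10 < 17:05? ✗; end 20:10 >= 21:55? ✗ → no.
S: end 18:25 < 07:55? ✗; end 18:25 < 17:05? ✗; end 18:25 >= 21:55? ✗ → no.
V: end 21:10 < 07:55? ✗; end 21:10 < 17:05? ✗; end 21:10 >= 21:55? ✗ → no.
W: end 17:25 < 07:55? ✗; end 17:25 < 17:05? ✗; end 17:25 >= 21:55? ✗ → no.
Result: none.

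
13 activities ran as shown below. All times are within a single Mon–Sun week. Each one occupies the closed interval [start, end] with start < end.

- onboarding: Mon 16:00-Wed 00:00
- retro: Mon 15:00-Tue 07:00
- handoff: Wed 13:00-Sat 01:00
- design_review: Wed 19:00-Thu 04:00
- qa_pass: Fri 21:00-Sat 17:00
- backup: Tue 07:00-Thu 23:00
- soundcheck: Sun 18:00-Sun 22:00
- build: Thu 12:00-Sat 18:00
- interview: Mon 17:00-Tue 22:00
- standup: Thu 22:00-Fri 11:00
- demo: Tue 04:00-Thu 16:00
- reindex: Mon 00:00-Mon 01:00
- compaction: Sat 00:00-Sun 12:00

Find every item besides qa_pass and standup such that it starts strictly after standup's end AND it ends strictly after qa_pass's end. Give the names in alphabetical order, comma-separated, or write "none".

Conditions: its start is strictly after standup's end (X.start > Fri 11:00) AND its end is strictly after qa_pass's end (X.end > Sat 17:00).
backup: start Tue 07:00 > Fri 11:00? ✗; end Thu 23:00 > Sat 17:00? ✗ → no.
build: start Thu 12:00 > Fri 11:00? ✗; end Sat 18:00 > Sat 17:00? ✓ → no.
compaction: start Sat 00:00 > Fri 11:00? ✓; end Sun 12:00 > Sat 17:00? ✓ → yes.
demo: start Tue 04:00 > Fri 11:00? ✗; end Thu 16:00 > Sat 17:00? ✗ → no.
design_review: start Wed 19:00 > Fri 11:00? ✗; end Thu 04:00 > Sat 17:00? ✗ → no.
handoff: start Wed 13:00 > Fri 11:00? ✗; end Sat 01:00 > Sat 17:00? ✗ → no.
interview: start Mon 17:00 > Fri 11:00? ✗; end Tue 22:00 > Sat 17:00? ✗ → no.
onboarding: start Mon 16:00 > Fri 11:00? ✗; end Wed 00:00 > Sat 17:00? ✗ → no.
reindex: start Mon 00:00 > Fri 11:00? ✗; end Mon 01:00 > Sat 17:00? ✗ → no.
retro: start Mon 15:00 > Fri 11:00? ✗; end Tue 07:00 > Sat 17:00? ✗ → no.
soundcheck: start Sun 18:00 > Fri 11:00? ✓; end Sun 22:00 > Sat 17:00? ✓ → yes.
Result: compaction, soundcheck.

compaction, soundcheck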